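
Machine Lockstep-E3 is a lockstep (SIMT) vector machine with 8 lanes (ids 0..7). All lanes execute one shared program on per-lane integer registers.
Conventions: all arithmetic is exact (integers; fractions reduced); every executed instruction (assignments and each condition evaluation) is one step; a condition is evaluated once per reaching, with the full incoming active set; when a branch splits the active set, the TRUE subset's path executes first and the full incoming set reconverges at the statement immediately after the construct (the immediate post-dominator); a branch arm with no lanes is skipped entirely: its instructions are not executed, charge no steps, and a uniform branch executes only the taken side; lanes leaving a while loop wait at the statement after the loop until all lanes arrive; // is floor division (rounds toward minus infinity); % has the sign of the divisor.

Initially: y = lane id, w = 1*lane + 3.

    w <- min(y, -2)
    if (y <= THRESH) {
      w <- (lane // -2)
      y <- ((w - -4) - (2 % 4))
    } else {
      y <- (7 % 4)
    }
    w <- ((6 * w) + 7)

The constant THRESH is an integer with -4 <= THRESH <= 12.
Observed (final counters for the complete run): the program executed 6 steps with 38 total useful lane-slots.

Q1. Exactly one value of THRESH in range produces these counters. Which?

Answer: THRESH = 5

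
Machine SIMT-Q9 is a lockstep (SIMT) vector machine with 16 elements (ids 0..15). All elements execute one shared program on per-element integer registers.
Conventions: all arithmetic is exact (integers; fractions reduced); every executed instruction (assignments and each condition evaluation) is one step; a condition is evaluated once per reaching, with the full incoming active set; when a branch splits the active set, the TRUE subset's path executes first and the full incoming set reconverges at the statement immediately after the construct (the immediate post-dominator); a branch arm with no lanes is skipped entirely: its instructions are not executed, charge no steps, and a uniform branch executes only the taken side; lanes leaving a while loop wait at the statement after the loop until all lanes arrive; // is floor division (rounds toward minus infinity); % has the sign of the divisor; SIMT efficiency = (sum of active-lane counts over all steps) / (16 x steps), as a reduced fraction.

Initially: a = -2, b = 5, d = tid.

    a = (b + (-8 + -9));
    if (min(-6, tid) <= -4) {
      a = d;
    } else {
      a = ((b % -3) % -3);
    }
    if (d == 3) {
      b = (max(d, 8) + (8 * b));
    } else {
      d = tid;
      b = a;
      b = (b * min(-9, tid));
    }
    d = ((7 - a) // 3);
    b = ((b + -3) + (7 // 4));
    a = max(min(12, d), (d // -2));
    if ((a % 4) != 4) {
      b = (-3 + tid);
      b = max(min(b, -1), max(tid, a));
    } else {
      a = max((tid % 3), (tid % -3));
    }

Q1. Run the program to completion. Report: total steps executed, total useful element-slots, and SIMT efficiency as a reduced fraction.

Answer: 14 steps, 206 useful, 103/112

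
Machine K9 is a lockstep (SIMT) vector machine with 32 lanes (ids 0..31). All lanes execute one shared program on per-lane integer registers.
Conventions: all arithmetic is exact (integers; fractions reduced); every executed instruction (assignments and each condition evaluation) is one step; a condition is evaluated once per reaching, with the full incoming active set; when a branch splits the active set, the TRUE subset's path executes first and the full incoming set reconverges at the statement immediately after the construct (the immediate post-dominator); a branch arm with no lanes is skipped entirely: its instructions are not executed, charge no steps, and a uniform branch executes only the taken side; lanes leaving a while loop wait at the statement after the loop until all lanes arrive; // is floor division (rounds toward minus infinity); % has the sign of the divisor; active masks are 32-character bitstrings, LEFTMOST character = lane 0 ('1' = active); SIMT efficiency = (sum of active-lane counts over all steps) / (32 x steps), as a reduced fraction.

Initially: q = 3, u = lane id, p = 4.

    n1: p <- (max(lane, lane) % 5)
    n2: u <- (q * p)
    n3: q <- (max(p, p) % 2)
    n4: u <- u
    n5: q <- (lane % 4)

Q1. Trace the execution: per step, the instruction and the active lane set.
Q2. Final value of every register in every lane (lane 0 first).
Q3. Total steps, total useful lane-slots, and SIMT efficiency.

step 0: p <- (max(lane, lane) % 5)   11111111111111111111111111111111
step 1: u <- (q * p)                 11111111111111111111111111111111
step 2: q <- (max(p, p) % 2)         11111111111111111111111111111111
step 3: u <- u                       11111111111111111111111111111111
step 4: q <- (lane % 4)              11111111111111111111111111111111

Answer: 5 steps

q: 0,1,2,3,0,1,2,3,0,1,2,3,0,1,2,3,0,1,2,3,0,1,2,3,0,1,2,3,0,1,2,3
u: 0,3,6,9,12,0,3,6,9,12,0,3,6,9,12,0,3,6,9,12,0,3,6,9,12,0,3,6,9,12,0,3
p: 0,1,2,3,4,0,1,2,3,4,0,1,2,3,4,0,1,2,3,4,0,1,2,3,4,0,1,2,3,4,0,1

steps = 5; useful = 160; efficiency = 160/160 = 1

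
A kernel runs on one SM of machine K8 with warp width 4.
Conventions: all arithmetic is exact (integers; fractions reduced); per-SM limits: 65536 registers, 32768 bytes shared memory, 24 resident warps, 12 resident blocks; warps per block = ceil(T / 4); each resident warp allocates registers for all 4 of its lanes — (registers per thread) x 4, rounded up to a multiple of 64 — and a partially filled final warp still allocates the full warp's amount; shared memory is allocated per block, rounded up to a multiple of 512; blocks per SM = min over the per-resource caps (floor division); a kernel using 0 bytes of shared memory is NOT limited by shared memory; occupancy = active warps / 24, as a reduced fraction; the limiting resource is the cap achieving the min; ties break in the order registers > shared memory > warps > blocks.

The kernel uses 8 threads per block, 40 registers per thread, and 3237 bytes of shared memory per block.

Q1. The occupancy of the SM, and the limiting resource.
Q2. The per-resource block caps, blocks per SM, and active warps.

Answer: occupancy 3/4, limited by shared memory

registers: 170 blocks
shared memory: 9 blocks
warps: 12 blocks
blocks: 12 blocks

Answer: 9 blocks, 18 active warps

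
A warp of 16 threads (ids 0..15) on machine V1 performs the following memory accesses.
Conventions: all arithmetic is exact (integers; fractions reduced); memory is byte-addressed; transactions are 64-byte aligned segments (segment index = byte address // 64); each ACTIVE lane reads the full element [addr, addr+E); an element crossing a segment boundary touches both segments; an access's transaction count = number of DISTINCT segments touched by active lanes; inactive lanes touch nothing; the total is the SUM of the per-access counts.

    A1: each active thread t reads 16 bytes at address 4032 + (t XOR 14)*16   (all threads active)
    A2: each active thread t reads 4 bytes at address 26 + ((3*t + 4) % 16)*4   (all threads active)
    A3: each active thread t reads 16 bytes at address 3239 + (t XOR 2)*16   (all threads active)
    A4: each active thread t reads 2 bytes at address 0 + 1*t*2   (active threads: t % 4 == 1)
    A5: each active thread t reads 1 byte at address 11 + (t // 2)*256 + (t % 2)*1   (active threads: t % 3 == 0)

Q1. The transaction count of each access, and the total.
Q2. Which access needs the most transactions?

A1: 4 transactions
A2: 2 transactions
A3: 5 transactions
A4: 1 transaction
A5: 6 transactions

Answer: 4,2,5,1,6; total 18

Answer: A5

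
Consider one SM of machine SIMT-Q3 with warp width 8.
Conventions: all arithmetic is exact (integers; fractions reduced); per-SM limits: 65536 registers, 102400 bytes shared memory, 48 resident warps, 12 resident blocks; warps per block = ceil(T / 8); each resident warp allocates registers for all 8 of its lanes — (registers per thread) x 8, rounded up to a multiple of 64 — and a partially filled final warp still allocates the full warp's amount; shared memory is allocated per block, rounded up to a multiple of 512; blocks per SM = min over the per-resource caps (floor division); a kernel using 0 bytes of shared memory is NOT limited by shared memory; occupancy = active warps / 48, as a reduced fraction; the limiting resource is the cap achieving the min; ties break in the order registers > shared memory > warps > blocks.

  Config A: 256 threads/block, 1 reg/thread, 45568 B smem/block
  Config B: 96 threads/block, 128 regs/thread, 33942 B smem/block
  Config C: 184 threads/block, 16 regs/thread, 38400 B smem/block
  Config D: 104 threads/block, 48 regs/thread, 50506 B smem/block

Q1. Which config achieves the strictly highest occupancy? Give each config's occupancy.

occupancies: A 2/3, B 1/2, C 23/24, D 13/24

Answer: C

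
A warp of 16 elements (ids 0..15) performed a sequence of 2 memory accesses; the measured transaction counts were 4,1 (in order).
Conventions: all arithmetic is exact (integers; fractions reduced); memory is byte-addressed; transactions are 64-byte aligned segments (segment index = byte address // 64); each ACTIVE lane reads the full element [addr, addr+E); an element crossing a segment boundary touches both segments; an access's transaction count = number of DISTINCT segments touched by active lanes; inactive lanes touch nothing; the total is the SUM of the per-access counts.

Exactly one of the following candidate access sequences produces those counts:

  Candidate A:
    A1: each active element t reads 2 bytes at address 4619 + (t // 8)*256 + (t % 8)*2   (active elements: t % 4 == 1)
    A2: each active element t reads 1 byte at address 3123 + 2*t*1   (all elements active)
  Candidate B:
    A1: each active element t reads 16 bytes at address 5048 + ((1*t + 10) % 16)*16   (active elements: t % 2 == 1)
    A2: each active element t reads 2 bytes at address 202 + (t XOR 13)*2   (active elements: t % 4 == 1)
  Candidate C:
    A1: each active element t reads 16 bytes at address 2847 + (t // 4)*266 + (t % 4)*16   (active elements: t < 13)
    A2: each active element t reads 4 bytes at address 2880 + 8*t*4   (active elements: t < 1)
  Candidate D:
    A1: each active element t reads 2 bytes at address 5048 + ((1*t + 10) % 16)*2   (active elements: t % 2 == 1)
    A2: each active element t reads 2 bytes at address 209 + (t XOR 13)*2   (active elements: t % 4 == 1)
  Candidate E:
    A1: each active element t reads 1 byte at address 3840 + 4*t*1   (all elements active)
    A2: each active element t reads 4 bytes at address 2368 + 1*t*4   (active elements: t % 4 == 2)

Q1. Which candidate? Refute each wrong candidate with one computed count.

A: A1 gives 2 transactions, not 4
C: A1 gives 8 transactions, not 4
D: A1 gives 2 transactions, not 4
E: A1 gives 1 transaction, not 4
B: all counts match (4,1)

Answer: B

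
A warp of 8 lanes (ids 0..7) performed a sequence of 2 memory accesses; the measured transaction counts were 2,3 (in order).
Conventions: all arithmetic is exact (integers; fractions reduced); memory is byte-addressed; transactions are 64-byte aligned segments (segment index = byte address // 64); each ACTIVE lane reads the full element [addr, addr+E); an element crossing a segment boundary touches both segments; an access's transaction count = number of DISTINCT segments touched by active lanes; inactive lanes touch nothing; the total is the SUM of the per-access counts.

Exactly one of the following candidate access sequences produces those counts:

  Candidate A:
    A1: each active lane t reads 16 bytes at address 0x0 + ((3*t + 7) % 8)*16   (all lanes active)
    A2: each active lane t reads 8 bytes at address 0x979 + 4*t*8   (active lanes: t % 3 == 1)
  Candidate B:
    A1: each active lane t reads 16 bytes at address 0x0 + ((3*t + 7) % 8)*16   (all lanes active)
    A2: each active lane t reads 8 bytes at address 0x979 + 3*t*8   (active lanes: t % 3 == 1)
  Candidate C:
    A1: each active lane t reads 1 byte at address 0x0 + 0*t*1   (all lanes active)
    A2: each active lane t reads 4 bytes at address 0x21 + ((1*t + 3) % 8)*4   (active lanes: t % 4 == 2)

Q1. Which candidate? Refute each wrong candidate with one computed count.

A: A2 gives 4 transactions, not 3
C: A1 gives 1 transaction, not 2
B: all counts match (2,3)

Answer: B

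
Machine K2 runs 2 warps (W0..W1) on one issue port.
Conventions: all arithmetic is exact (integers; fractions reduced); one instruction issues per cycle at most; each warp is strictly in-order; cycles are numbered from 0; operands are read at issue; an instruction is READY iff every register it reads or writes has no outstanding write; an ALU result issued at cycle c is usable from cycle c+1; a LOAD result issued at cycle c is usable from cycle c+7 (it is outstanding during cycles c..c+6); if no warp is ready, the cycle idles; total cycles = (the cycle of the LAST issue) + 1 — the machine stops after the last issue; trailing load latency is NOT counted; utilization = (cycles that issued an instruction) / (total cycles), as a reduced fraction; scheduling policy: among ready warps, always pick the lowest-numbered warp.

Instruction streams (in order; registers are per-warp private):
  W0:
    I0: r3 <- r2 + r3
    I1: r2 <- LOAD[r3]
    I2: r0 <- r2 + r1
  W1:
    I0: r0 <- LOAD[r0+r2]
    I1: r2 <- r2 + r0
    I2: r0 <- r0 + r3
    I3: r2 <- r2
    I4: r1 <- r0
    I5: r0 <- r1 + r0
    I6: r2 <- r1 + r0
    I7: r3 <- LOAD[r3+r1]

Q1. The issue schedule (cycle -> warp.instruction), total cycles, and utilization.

cycle 0: W0.I0
cycle 1: W0.I1
cycle 2: W1.I0
cycle 3: idle
cycle 4: idle
cycle 5: idle
cycle 6: idle
cycle 7: idle
cycle 8: W0.I2
cycle 9: W1.I1
cycle 10: W1.I2
cycle 11: W1.I3
cycle 12: W1.I4
cycle 13: W1.I5
cycle 14: W1.I6
cycle 15: W1.I7

Answer: 16 cycles, utilization 11/16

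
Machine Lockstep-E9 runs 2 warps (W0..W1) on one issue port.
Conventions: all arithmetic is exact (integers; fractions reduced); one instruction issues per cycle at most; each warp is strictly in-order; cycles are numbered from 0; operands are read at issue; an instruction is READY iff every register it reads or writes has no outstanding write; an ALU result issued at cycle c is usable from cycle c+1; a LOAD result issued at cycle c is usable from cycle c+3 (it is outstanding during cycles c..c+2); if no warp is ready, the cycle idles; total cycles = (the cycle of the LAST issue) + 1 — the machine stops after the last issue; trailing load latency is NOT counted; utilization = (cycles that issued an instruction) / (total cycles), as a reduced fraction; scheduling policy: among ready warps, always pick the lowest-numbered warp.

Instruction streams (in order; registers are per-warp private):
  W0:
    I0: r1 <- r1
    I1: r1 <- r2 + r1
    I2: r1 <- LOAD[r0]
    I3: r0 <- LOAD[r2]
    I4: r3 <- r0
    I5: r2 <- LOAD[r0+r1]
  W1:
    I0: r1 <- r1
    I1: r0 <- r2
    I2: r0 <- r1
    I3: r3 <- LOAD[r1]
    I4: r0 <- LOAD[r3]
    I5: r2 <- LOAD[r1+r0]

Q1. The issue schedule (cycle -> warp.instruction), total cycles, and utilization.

cycle 0: W0.I0
cycle 1: W0.I1
cycle 2: W0.I2
cycle 3: W0.I3
cycle 4: W1.I0
cycle 5: W1.I1
cycle 6: W0.I4
cycle 7: W0.I5
cycle 8: W1.I2
cycle 9: W1.I3
cycle 10: idle
cycle 11: idle
cycle 12: W1.I4
cycle 13: idle
cycle 14: idle
cycle 15: W1.I5

Answer: 16 cycles, utilization 3/4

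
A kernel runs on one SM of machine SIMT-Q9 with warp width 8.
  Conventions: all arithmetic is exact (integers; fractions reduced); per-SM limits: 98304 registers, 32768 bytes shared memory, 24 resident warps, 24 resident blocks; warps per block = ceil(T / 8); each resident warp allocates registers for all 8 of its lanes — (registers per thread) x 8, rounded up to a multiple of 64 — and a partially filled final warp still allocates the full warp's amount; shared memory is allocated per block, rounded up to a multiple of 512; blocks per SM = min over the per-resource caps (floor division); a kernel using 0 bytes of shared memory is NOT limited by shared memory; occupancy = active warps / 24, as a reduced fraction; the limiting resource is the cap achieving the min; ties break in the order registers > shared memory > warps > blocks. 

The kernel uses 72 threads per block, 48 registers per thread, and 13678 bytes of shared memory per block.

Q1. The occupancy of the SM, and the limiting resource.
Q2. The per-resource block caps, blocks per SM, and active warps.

Answer: occupancy 3/4, limited by shared memory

registers: 28 blocks
shared memory: 2 blocks
warps: 2 blocks
blocks: 24 blocks

Answer: 2 blocks, 18 active warps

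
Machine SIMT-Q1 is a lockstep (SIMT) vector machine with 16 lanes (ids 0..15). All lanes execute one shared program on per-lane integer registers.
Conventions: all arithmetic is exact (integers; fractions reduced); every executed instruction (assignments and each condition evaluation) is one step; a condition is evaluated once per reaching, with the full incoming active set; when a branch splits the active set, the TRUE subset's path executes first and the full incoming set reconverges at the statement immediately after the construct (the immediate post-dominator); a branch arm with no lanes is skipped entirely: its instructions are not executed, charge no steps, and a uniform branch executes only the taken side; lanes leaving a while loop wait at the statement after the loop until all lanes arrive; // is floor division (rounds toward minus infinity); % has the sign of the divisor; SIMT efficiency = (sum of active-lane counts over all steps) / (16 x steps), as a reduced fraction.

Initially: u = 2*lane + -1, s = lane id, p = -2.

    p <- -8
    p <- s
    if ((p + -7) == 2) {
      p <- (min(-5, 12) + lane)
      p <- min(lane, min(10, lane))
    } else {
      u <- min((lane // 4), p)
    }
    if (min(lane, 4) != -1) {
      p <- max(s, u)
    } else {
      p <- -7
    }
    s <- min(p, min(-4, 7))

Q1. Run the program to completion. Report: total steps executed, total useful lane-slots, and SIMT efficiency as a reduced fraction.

Answer: 9 steps, 113 useful, 113/144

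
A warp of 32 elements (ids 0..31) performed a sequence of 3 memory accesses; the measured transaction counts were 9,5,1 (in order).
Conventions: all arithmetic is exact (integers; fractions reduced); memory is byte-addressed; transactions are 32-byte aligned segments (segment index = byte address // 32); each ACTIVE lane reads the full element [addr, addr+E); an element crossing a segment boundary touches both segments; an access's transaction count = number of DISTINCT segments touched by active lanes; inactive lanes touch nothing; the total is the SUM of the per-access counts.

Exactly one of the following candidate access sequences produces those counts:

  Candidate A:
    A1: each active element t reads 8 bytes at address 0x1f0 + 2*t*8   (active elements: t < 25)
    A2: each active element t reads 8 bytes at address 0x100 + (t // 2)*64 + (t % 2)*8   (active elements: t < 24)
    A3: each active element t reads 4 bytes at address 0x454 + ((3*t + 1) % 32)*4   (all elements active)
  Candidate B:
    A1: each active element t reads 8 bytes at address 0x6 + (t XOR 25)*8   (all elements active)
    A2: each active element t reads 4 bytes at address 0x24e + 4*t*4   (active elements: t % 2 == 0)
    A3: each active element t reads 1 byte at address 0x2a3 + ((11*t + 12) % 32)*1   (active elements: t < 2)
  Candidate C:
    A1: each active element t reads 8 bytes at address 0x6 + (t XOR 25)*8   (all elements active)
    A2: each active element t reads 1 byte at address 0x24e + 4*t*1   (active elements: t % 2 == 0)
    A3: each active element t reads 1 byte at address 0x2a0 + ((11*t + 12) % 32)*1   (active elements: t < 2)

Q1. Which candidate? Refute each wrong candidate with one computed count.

A: A1 gives 13 transactions, not 9
B: A2 gives 16 transactions, not 5
C: all counts match (9,5,1)

Answer: C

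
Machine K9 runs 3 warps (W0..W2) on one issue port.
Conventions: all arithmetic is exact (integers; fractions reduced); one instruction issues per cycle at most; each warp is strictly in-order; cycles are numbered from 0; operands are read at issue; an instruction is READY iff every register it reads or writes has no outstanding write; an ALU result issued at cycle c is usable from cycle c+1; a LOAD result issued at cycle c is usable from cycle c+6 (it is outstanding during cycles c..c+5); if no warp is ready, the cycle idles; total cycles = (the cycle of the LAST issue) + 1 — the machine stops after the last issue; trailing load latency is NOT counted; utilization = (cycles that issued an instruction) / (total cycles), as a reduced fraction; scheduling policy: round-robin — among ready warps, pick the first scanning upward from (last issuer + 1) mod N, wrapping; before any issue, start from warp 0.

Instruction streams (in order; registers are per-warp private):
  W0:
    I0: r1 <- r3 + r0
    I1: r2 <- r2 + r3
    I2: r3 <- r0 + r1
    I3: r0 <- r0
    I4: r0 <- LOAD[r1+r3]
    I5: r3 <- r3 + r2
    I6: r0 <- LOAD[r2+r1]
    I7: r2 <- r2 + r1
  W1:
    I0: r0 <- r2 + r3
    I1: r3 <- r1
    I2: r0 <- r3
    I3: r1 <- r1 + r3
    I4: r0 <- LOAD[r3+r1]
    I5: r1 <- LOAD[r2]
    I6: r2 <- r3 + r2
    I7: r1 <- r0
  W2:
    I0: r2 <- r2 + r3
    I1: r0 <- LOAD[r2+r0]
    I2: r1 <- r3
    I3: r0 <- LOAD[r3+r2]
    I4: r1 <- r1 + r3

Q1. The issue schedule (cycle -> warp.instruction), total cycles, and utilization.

cycle 0: W0.I0
cycle 1: W1.I0
cycle 2: W2.I0
cycle 3: W0.I1
cycle 4: W1.I1
cycle 5: W2.I1
cycle 6: W0.I2
cycle 7: W1.I2
cycle 8: W2.I2
cycle 9: W0.I3
cycle 10: W1.I3
cycle 11: W2.I3
cycle 12: W0.I4
cycle 13: W1.I4
cycle 14: W2.I4
cycle 15: W0.I5
cycle 16: W1.I5
cycle 17: W1.I6
cycle 18: W0.I6
cycle 19: W0.I7
cycle 20: idle
cycle 21: idle
cycle 22: W1.I7

Answer: 23 cycles, utilization 21/23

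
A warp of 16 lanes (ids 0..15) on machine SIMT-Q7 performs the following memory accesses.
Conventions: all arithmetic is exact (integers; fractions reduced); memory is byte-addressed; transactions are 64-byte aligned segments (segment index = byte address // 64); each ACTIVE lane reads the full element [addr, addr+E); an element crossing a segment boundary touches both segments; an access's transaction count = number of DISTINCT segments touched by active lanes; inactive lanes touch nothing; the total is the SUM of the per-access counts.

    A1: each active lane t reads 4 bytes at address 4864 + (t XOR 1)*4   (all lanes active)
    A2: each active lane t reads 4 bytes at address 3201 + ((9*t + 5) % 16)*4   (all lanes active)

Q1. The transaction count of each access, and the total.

A1: 1 transaction
A2: 2 transactions

Answer: 1,2; total 3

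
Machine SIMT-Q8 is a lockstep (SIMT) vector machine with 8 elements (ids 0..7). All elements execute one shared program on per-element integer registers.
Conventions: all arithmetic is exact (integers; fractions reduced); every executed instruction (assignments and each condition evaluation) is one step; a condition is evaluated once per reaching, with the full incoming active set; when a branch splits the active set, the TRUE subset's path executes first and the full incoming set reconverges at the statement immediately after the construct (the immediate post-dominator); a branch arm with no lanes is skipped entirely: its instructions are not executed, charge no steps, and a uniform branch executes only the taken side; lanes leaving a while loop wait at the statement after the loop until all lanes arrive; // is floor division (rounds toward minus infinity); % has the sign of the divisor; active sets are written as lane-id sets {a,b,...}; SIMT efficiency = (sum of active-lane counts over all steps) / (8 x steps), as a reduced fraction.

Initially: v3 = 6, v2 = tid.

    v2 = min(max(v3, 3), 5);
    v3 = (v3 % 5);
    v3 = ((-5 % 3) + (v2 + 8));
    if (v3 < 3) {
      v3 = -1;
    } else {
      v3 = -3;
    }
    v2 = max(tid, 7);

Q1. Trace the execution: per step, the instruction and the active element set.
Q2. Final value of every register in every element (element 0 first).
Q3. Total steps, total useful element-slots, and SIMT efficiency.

step 0: v2 <- min(max(v3, 3), 5)     {0,1,2,3,4,5,6,7}
step 1: v3 <- (v3 % 5)               {0,1,2,3,4,5,6,7}
step 2: v3 <- ((-5 % 3) + (v2 + 8))  {0,1,2,3,4,5,6,7}
step 3: eval (v3 < 3)                {0,1,2,3,4,5,6,7}
step 4: v3 <- -3                     {0,1,2,3,4,5,6,7}
step 5: v2 <- max(tid, 7)            {0,1,2,3,4,5,6,7}

Answer: 6 steps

v3: -3,-3,-3,-3,-3,-3,-3,-3
v2: 7,7,7,7,7,7,7,7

steps = 6; useful = 48; efficiency = 48/48 = 1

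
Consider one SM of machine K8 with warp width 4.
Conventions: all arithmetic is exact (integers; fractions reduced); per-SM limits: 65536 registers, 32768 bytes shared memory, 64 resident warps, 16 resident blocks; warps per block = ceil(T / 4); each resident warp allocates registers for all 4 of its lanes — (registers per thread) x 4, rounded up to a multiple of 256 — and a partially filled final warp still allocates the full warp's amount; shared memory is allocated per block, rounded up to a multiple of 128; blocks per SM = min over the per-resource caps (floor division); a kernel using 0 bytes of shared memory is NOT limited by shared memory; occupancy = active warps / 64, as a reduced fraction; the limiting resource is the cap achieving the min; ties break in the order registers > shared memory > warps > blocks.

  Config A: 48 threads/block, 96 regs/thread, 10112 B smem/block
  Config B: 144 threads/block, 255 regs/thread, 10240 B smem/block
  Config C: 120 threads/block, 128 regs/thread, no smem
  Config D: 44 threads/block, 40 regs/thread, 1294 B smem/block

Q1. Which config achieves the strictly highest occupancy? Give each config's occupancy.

occupancies: A 9/16, B 9/16, C 15/16, D 55/64

Answer: C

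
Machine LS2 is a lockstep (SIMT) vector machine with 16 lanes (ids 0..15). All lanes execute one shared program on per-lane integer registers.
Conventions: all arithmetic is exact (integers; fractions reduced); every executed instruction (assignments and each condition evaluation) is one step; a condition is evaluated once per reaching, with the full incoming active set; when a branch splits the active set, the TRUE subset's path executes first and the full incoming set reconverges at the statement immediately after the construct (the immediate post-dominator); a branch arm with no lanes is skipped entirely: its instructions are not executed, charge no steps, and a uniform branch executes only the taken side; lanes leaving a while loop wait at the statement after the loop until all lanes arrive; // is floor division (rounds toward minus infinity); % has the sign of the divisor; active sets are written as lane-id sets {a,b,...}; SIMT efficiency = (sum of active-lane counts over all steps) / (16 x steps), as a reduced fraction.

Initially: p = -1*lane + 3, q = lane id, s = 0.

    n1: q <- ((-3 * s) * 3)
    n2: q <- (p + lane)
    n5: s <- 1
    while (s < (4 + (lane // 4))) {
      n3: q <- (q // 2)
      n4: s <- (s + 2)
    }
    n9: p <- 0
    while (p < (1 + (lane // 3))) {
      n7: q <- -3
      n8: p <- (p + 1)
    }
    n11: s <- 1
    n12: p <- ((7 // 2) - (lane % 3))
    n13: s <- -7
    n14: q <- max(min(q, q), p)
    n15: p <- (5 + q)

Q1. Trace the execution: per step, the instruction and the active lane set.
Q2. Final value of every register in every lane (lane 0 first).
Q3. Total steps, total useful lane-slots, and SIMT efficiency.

step 0: q <- ((-3 * s) * 3)          {0,1,2,3,4,5,6,7,8,9,10,11,12,13,14,15}
step 1: q <- (p + lane)              {0,1,2,3,4,5,6,7,8,9,10,11,12,13,14,15}
step 2: s <- 1                       {0,1,2,3,4,5,6,7,8,9,10,11,12,13,14,15}
step 3: eval (s < (4 + (lane // 4))) {0,1,2,3,4,5,6,7,8,9,10,11,12,13,14,15}
step 4: q <- (q // 2)                {0,1,2,3,4,5,6,7,8,9,10,11,12,13,14,15}
step 5: s <- (s + 2)                 {0,1,2,3,4,5,6,7,8,9,10,11,12,13,14,15}
step 6: eval (s < (4 + (lane // 4))) {0,1,2,3,4,5,6,7,8,9,10,11,12,13,14,15}
step 7: q <- (q // 2)                {0,1,2,3,4,5,6,7,8,9,10,11,12,13,14,15}
step 8: s <- (s + 2)                 {0,1,2,3,4,5,6,7,8,9,10,11,12,13,14,15}
step 9: eval (s < (4 + (lane // 4))) {0,1,2,3,4,5,6,7,8,9,10,11,12,13,14,15}
step 10: q <- (q // 2)                {8,9,10,11,12,13,14,15}
step 11: s <- (s + 2)                 {8,9,10,11,12,13,14,15}
step 12: eval (s < (4 + (lane // 4))) {8,9,10,11,12,13,14,15}
step 13: p <- 0                       {0,1,2,3,4,5,6,7,8,9,10,11,12,13,14,15}
step 14: eval (p < (1 + (lane // 3))) {0,1,2,3,4,5,6,7,8,9,10,11,12,13,14,15}
step 15: q <- -3                      {0,1,2,3,4,5,6,7,8,9,10,11,12,13,14,15}
step 16: p <- (p + 1)                 {0,1,2,3,4,5,6,7,8,9,10,11,12,13,14,15}
step 17: eval (p < (1 + (lane // 3))) {0,1,2,3,4,5,6,7,8,9,10,11,12,13,14,15}
step 18: q <- -3                      {3,4,5,6,7,8,9,10,11,12,13,14,15}
step 19: p <- (p + 1)                 {3,4,5,6,7,8,9,10,11,12,13,14,15}
step 20: eval (p < (1 + (lane // 3))) {3,4,5,6,7,8,9,10,11,12,13,14,15}
step 21: q <- -3                      {6,7,8,9,10,11,12,13,14,15}
step 22: p <- (p + 1)                 {6,7,8,9,10,11,12,13,14,15}
step 23: eval (p < (1 + (lane // 3))) {6,7,8,9,10,11,12,13,14,15}
step 24: q <- -3                      {9,10,11,12,13,14,15}
step 25: p <- (p + 1)                 {9,10,11,12,13,14,15}
step 26: eval (p < (1 + (lane // 3))) {9,10,11,12,13,14,15}
step 27: q <- -3                      {12,13,14,15}
step 28: p <- (p + 1)                 {12,13,14,15}
step 29: eval (p < (1 + (lane // 3))) {12,13,14,15}
step 30: q <- -3                      {15}
step 31: p <- (p + 1)                 {15}
step 32: eval (p < (1 + (lane // 3))) {15}
step 33: s <- 1                       {0,1,2,3,4,5,6,7,8,9,10,11,12,13,14,15}
step 34: p <- ((7 // 2) - (lane % 3)) {0,1,2,3,4,5,6,7,8,9,10,11,12,13,14,15}
step 35: s <- -7                      {0,1,2,3,4,5,6,7,8,9,10,11,12,13,14,15}
step 36: q <- max(min(q, q), p)       {0,1,2,3,4,5,6,7,8,9,10,11,12,13,14,15}
step 37: p <- (5 + q)                 {0,1,2,3,4,5,6,7,8,9,10,11,12,13,14,15}

Answer: 38 steps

p: 8,7,6,8,7,6,8,7,6,8,7,6,8,7,6,8
q: 3,2,1,3,2,1,3,2,1,3,2,1,3,2,1,3
s: -7,-7,-7,-7,-7,-7,-7,-7,-7,-7,-7,-7,-7,-7,-7,-7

steps = 38; useful = 449; efficiency = 449/608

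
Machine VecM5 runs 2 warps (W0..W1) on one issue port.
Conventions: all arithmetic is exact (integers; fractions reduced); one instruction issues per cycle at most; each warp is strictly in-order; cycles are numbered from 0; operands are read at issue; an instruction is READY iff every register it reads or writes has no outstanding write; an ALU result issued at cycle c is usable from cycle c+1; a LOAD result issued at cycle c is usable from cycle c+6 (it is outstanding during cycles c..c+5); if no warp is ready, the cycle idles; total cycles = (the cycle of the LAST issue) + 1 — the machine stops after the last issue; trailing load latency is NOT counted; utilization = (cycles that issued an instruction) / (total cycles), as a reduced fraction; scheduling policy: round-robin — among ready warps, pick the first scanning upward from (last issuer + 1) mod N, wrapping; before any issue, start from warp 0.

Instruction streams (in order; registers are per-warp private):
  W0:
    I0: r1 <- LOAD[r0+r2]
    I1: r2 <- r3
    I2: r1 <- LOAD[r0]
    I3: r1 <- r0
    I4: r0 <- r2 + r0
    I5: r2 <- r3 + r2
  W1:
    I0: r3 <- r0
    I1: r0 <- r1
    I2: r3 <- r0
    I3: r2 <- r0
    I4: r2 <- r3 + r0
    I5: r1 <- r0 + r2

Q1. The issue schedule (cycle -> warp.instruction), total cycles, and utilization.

cycle 0: W0.I0
cycle 1: W1.I0
cycle 2: W0.I1
cycle 3: W1.I1
cycle 4: W1.I2
cycle 5: W1.I3
cycle 6: W0.I2
cycle 7: W1.I4
cycle 8: W1.I5
cycle 9: idle
cycle 10: idle
cycle 11: idle
cycle 12: W0.I3
cycle 13: W0.I4
cycle 14: W0.I5

Answer: 15 cycles, utilization 4/5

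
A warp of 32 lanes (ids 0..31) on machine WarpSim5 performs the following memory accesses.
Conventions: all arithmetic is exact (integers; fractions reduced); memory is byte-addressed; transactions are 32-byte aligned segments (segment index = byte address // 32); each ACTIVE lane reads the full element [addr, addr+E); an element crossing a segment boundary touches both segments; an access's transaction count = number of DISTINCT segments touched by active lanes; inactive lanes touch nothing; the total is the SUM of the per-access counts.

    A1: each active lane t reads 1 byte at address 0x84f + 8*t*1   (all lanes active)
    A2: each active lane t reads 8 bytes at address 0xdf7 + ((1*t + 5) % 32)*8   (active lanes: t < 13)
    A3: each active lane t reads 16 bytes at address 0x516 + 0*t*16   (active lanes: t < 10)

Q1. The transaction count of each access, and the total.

A1: 9 transactions
A2: 5 transactions
A3: 2 transactions

Answer: 9,5,2; total 16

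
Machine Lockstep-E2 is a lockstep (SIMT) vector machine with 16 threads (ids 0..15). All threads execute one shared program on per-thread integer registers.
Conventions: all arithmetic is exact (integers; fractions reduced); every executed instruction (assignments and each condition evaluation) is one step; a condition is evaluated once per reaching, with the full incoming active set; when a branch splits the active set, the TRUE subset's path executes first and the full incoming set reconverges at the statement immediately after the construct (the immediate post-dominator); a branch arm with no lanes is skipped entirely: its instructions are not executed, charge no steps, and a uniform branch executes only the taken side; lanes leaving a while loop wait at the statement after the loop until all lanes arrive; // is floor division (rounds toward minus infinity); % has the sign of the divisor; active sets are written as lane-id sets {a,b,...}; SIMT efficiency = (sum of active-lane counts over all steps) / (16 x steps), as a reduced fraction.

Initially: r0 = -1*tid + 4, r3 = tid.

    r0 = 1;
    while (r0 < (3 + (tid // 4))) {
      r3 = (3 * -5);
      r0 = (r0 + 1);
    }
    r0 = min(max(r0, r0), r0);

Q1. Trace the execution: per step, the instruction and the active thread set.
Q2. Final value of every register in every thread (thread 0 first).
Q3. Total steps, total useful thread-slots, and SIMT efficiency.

step 0: r0 <- 1                      {0,1,2,3,4,5,6,7,8,9,10,11,12,13,14,15}
step 1: eval (r0 < (3 + (tid // 4))) {0,1,2,3,4,5,6,7,8,9,10,11,12,13,14,15}
step 2: r3 <- (3 * -5)               {0,1,2,3,4,5,6,7,8,9,10,11,12,13,14,15}
step 3: r0 <- (r0 + 1)               {0,1,2,3,4,5,6,7,8,9,10,11,12,13,14,15}
step 4: eval (r0 < (3 + (tid // 4))) {0,1,2,3,4,5,6,7,8,9,10,11,12,13,14,15}
step 5: r3 <- (3 * -5)               {0,1,2,3,4,5,6,7,8,9,10,11,12,13,14,15}
step 6: r0 <- (r0 + 1)               {0,1,2,3,4,5,6,7,8,9,10,11,12,13,14,15}
step 7: eval (r0 < (3 + (tid // 4))) {0,1,2,3,4,5,6,7,8,9,10,11,12,13,14,15}
step 8: r3 <- (3 * -5)               {4,5,6,7,8,9,10,11,12,13,14,15}
step 9: r0 <- (r0 + 1)               {4,5,6,7,8,9,10,11,12,13,14,15}
step 10: eval (r0 < (3 + (tid // 4))) {4,5,6,7,8,9,10,11,12,13,14,15}
step 11: r3 <- (3 * -5)               {8,9,10,11,12,13,14,15}
step 12: r0 <- (r0 + 1)               {8,9,10,11,12,13,14,15}
step 13: eval (r0 < (3 + (tid // 4))) {8,9,10,11,12,13,14,15}
step 14: r3 <- (3 * -5)               {12,13,14,15}
step 15: r0 <- (r0 + 1)               {12,13,14,15}
step 16: eval (r0 < (3 + (tid // 4))) {12,13,14,15}
step 17: r0 <- min(max(r0, r0), r0)   {0,1,2,3,4,5,6,7,8,9,10,11,12,13,14,15}

Answer: 18 steps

r0: 3,3,3,3,4,4,4,4,5,5,5,5,6,6,6,6
r3: -15,-15,-15,-15,-15,-15,-15,-15,-15,-15,-15,-15,-15,-15,-15,-15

steps = 18; useful = 216; efficiency = 216/288 = 3/4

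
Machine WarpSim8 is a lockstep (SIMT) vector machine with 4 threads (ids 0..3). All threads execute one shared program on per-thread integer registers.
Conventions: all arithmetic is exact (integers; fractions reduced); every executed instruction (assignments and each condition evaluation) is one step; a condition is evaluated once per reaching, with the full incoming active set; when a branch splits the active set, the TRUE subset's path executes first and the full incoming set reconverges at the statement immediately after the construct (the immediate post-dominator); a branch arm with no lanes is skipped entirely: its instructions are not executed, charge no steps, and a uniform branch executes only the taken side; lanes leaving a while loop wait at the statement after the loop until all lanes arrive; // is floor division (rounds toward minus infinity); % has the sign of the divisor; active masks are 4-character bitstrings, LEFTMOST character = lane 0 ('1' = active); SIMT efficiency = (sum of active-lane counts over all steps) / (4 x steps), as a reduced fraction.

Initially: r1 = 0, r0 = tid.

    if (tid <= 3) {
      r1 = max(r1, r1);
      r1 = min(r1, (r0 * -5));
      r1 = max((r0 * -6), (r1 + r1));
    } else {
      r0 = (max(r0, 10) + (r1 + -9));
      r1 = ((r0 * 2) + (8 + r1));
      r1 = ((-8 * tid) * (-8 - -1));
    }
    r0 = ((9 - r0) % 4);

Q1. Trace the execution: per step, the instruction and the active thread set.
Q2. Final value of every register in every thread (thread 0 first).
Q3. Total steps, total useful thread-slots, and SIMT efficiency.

step 0: eval (tid <= 3)              1111
step 1: r1 <- max(r1, r1)            1111
step 2: r1 <- min(r1, (r0 * -5))     1111
step 3: r1 <- max((r0 * -6), (r1 + r1)) 1111
step 4: r0 <- ((9 - r0) % 4)         1111

Answer: 5 steps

r1: 0,-6,-12,-18
r0: 1,0,3,2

steps = 5; useful = 20; efficiency = 20/20 = 1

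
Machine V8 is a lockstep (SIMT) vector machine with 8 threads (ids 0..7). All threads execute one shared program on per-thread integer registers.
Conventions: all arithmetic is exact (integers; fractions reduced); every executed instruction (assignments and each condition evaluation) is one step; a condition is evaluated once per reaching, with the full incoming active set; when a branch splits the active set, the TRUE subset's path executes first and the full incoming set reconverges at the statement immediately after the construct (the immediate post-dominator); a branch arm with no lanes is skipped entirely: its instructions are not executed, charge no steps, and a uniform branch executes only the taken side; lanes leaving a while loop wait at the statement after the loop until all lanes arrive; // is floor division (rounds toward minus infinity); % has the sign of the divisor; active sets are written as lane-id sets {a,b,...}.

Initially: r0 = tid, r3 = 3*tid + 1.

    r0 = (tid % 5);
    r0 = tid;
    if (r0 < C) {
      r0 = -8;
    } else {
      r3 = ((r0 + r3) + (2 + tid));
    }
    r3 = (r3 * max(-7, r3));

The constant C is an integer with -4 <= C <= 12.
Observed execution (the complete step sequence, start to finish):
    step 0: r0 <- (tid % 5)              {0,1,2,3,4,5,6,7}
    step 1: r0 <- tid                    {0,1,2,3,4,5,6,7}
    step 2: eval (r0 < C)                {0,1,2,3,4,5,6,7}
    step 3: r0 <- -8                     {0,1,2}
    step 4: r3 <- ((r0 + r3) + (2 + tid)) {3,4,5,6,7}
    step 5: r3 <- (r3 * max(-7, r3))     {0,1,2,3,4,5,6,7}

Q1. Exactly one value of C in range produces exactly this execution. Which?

Answer: C = 3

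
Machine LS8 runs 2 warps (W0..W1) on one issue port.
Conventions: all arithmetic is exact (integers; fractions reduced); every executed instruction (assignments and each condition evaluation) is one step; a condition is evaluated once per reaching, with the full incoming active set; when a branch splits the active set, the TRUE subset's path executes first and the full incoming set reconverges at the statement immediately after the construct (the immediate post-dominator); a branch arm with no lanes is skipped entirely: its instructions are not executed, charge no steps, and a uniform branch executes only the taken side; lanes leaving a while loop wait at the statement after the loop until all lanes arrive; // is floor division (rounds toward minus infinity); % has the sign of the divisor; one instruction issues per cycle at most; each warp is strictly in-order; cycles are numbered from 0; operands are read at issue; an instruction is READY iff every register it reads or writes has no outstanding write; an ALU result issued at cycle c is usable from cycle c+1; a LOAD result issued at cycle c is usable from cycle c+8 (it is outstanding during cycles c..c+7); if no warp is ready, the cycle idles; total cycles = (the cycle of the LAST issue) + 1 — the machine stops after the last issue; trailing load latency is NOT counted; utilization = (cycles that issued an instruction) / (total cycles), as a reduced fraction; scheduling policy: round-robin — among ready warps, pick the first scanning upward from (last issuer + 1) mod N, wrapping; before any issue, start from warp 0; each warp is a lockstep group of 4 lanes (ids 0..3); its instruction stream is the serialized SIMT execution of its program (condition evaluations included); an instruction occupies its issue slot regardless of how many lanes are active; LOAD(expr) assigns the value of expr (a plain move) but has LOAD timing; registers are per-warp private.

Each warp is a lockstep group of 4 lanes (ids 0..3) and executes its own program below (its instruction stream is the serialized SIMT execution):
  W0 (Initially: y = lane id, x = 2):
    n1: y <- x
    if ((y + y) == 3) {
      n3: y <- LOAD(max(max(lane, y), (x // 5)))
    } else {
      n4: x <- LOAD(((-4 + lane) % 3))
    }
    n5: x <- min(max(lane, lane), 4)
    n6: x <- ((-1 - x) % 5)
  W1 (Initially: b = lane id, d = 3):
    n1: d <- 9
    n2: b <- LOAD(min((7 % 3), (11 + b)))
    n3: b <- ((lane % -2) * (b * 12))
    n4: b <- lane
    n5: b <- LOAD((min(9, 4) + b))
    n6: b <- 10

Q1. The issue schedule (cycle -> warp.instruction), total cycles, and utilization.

cycle 0: W0.I0
cycle 1: W1.I0
cycle 2: W0.I1
cycle 3: W1.I1
cycle 4: W0.I2
cycle 5: idle
cycle 6: idle
cycle 7: idle
cycle 8: idle
cycle 9: idle
cycle 10: idle
cycle 11: W1.I2
cycle 12: W0.I3
cycle 13: W1.I3
cycle 14: W0.I4
cycle 15: W1.I4
cycle 16: idle
cycle 17: idle
cycle 18: idle
cycle 19: idle
cycle 20: idle
cycle 21: idle
cycle 22: idle
cycle 23: W1.I5

Answer: 24 cycles, utilization 11/24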